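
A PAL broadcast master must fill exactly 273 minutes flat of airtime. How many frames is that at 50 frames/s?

819000 frames

273 min = 16380 s.
Frames = 16380 × 50 = 819000.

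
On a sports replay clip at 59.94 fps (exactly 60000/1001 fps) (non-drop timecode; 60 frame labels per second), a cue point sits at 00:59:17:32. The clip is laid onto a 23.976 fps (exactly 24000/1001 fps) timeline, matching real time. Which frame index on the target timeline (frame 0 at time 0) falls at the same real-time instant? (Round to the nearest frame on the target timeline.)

Source frame index: (0×3600 + 59×60 + 17) × 60 + 32 = 213452.
Real time: 213452 / (60000/1001) = 53416363/15000 s.
Target frame: (53416363/15000) × (24000/1001) = 426904/5 ≈ 85380.800 → 85381.

frame 85381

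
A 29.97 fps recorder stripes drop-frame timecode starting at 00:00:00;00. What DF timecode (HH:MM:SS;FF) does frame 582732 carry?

Each 10-minute DF block holds 10 × 60 × 30 − 9 × 2 = 17982 frames. 582732 ÷ 17982 → 32 full blocks, remainder 7308.
Within the partial block the first minute is 1800 frames and each further minute 1798, so 4 further minute boundaries passed. Total skipped labels = 18 × 32 + 2 × 4 = 584.
Non-drop label index = 582732 + 584 = 583316; at 30 labels/s that is 05:24:03:26, i.e. DF 05:24:03;26.

05:24:03;26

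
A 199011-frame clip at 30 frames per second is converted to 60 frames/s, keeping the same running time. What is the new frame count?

398022 frames

Frames at target rate = 199011 × (60) / (30) = 398022.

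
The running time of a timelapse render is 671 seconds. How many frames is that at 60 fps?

40260 frames

Frames = 671 × 60 = 40260.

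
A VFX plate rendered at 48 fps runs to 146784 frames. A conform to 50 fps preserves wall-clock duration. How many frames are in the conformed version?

152900 frames

Target frames = source frames × (target rate / source rate) = 146784 × (50)/(48) = 146784 × 25/24 = 152900.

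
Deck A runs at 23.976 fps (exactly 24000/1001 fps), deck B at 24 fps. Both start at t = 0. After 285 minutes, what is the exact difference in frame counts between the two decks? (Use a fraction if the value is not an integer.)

410400/1001 frames

285 min = 17100 s.
A emits 24000/1001 × 17100 = 410400000/1001 frames; B emits 24 × 17100 = 410400.
Difference = 410400/1001 frames (≈ 409.9900); B is ahead of A.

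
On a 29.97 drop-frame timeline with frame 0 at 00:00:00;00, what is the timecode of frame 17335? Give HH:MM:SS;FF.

Each 10-minute DF block holds 10 × 60 × 30 − 9 × 2 = 17982 frames. 17335 ÷ 17982 → 0 full blocks, remainder 17335.
Within the partial block the first minute is 1800 frames and each further minute 1798, so 9 further minute boundaries passed. Total skipped labels = 18 × 0 + 2 × 9 = 18.
Non-drop label index = 17335 + 18 = 17353; at 30 labels/s that is 00:09:38:13, i.e. DF 00:09:38;13.

00:09:38;13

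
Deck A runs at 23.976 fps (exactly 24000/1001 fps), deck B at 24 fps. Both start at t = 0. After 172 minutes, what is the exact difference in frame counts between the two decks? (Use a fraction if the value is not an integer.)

172 min = 10320 s.
A emits 24000/1001 × 10320 = 247680000/1001 frames; B emits 24 × 10320 = 247680.
Difference = 247680/1001 frames (≈ 247.4326); B is ahead of A.

247680/1001 frames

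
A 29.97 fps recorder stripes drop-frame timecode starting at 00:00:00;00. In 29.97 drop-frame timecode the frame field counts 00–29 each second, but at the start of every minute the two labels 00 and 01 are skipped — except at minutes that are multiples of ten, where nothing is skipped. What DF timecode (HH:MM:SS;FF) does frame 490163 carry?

04:32:35;03

Each 10-minute DF block holds 10 × 60 × 30 − 9 × 2 = 17982 frames. 490163 ÷ 17982 → 27 full blocks, remainder 4649.
Within the partial block the first minute is 1800 frames and each further minute 1798, so 2 further minute boundaries passed. Total skipped labels = 18 × 27 + 2 × 2 = 490.
Non-drop label index = 490163 + 490 = 490653; at 30 labels/s that is 04:32:35:03, i.e. DF 04:32:35;03.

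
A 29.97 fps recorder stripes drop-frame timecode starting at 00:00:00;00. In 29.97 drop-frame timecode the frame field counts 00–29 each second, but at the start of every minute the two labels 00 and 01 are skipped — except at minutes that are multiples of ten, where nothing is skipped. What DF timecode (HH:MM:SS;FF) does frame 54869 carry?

00:30:30;23

Ten DF minutes hold 17982 frames, so frame 54869 lies in block 3 (frames 53946–71927) with 923 frames into that block.
The block's first minute is 1800 frames and the rest 1798 each; 923 frames reaches minute 0, so 3 × 18 + 0 × 2 = 54 labels have been skipped so far.
Adding those back, label number 54869 + 54 = 54923 at 30 labels/s is 1830 s + 23 f = 0 h 30 min 30 s frame 23, i.e. 00:30:30;23.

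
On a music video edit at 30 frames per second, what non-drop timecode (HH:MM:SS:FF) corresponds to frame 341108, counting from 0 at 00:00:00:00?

341108 ÷ 30 = 11370 full seconds, remainder 8 frames.
11370 s = 3 h 9 min 30 s.
Timecode: 03:09:30:08.

03:09:30:08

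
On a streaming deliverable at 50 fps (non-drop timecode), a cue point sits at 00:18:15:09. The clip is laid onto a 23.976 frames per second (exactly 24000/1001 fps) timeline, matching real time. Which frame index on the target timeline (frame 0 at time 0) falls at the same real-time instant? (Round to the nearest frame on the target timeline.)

Source frame index: (0×3600 + 18×60 + 15) × 50 + 9 = 54759.
Real time: 54759 / (50) = 54759/50 s.
Target frame: (54759/50) × (24000/1001) = 26284320/1001 ≈ 26258.062 → 26258.

frame 26258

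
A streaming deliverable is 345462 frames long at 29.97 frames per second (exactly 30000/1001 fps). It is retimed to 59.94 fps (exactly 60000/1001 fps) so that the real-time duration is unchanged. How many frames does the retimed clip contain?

Target frames = source frames × (target rate / source rate) = 345462 × (60000/1001)/(30000/1001) = 345462 × 2 = 690924.

690924 frames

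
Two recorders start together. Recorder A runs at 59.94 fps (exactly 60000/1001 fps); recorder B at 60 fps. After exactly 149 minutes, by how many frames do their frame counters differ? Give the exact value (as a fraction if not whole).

149 min = 8940 s.
A emits 60000/1001 × 8940 = 536400000/1001 frames; B emits 60 × 8940 = 536400.
Difference = 536400/1001 frames (≈ 535.8641); B is ahead of A.

536400/1001 frames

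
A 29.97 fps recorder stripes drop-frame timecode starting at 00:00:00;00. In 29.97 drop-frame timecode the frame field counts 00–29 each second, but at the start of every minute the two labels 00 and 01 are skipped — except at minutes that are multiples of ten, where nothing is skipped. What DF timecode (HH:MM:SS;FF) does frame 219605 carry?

02:02:07;15

Ten DF minutes hold 17982 frames, so frame 219605 lies in block 12 (frames 215784–233765) with 3821 frames into that block.
The block's first minute is 1800 frames and the rest 1798 each; 3821 frames reaches minute 2, so 12 × 18 + 2 × 2 = 220 labels have been skipped so far.
Adding those back, label number 219605 + 220 = 219825 at 30 labels/s is 7327 s + 15 f = 2 h 2 min 7 s frame 15, i.e. 02:02:07;15.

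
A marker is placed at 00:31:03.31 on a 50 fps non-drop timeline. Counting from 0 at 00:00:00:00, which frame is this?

Total seconds to the label: (0 × 3600 + 31 × 60 + 3) = 1863.
Frame index = 1863 × 50 + 31 = 93181.

frame 93181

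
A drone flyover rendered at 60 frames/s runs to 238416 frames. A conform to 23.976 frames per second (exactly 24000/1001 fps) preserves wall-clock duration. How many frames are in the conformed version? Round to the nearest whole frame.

Frames at target rate = 238416 × (24000/1001) / (60) = 95366400/1001 ≈ 95271.129.
Nearest whole frame: 95271.

95271 frames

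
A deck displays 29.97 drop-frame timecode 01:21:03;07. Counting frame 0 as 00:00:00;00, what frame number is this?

145751

Complete 10-minute blocks: 8, each 17982 frames → 143856.
Remaining 1 whole minute in the current block: 1800 + 0 × 1798 = 1800 frames.
Within the current minute: 3 × 30 + 7 − 2 = 95 (labels ;00/;01 skipped at this minute). Total = 143856 + 1800 + 95 = 145751.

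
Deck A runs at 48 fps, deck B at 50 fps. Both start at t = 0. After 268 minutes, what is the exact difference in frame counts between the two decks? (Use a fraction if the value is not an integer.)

32160 frames

268 min = 16080 s.
A emits 48 × 16080 = 771840 frames; B emits 50 × 16080 = 804000.
Difference = 32160 frames; B is ahead of A.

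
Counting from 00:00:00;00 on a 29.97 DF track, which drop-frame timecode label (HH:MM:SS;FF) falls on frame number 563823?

Each 10-minute DF block holds 10 × 60 × 30 − 9 × 2 = 17982 frames. 563823 ÷ 17982 → 31 full blocks, remainder 6381.
Within the partial block the first minute is 1800 frames and each further minute 1798, so 3 further minute boundaries passed. Total skipped labels = 18 × 31 + 2 × 3 = 564.
Non-drop label index = 563823 + 564 = 564387; at 30 labels/s that is 05:13:32:27, i.e. DF 05:13:32;27.

05:13:32;27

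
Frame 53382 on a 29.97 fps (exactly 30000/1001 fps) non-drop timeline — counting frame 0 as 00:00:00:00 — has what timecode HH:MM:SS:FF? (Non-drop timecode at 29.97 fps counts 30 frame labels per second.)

00:29:39:12

53382 ÷ 30 = 1779 full seconds, remainder 12 frames.
1779 s = 0 h 29 min 39 s.
Timecode: 00:29:39:12.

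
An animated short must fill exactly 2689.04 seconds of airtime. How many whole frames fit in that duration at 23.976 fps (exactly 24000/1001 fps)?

Frames = 2689.04 × 24000/1001 = 64536960/1001 ≈ 64472.4875.
Complete frames: 64472.

64472 frames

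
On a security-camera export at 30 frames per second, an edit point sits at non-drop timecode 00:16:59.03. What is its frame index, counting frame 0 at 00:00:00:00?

frame 30573

Total seconds to the label: (0 × 3600 + 16 × 60 + 59) = 1019.
Frame index = 1019 × 30 + 3 = 30573.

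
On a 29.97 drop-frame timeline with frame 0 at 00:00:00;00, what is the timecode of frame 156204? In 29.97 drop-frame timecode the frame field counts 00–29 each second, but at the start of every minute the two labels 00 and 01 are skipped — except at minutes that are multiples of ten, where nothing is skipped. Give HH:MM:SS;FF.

01:26:52;00

Each 10-minute DF block holds 10 × 60 × 30 − 9 × 2 = 17982 frames. 156204 ÷ 17982 → 8 full blocks, remainder 12348.
Within the partial block the first minute is 1800 frames and each further minute 1798, so 6 further minute boundaries passed. Total skipped labels = 18 × 8 + 2 × 6 = 156.
Non-drop label index = 156204 + 156 = 156360; at 30 labels/s that is 01:26:52:00, i.e. DF 01:26:52;00.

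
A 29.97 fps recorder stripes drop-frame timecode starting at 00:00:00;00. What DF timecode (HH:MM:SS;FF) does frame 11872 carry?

00:06:36;04

Each 10-minute DF block holds 10 × 60 × 30 − 9 × 2 = 17982 frames. 11872 ÷ 17982 → 0 full blocks, remainder 11872.
Within the partial block the first minute is 1800 frames and each further minute 1798, so 6 further minute boundaries passed. Total skipped labels = 18 × 0 + 2 × 6 = 12.
Non-drop label index = 11872 + 12 = 11884; at 30 labels/s that is 00:06:36:04, i.e. DF 00:06:36;04.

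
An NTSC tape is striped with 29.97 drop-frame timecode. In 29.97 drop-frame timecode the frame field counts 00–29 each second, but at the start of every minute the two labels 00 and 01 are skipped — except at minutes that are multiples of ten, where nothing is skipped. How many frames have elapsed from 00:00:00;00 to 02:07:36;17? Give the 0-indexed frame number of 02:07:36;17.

229467

Complete 10-minute blocks: 12, each 17982 frames → 215784.
Remaining 7 whole minutes in the current block: 1800 + 6 × 1798 = 12588 frames.
Within the current minute: 36 × 30 + 17 − 2 = 1095 (labels ;00/;01 skipped at this minute). Total = 215784 + 12588 + 1095 = 229467.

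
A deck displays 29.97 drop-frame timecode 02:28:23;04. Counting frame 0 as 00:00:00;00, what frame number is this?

As if non-drop at 30 labels/s: (2 × 3600 + 28 × 60 + 23) × 30 + 4 = 267094.
Minute boundaries passed: 148; those not divisible by 10: 148 − 14 = 134; dropped labels = 2 × 134 = 268.
Actual frame index = 267094 − 268 = 266826.

266826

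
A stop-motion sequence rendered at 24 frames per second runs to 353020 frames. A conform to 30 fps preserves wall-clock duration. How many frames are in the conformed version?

Target frames = source frames × (target rate / source rate) = 353020 × (30)/(24) = 353020 × 5/4 = 441275.

441275 frames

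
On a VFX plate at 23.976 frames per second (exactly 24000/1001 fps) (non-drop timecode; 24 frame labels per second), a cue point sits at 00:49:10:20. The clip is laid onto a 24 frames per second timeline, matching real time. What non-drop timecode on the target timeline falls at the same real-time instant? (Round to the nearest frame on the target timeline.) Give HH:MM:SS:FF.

00:49:13:19

Source frame index: (0×3600 + 49×60 + 10) × 24 + 20 = 70820.
Real time: 70820 / (24000/1001) = 3544541/1200 s.
Target frame: (3544541/1200) × (24) = 3544541/50 ≈ 70890.820 → 70891.
At 24 labels/s: frame 70891 → 00:49:13:19.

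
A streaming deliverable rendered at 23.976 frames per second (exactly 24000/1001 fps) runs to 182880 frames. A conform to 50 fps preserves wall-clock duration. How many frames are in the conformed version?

Target frames = source frames × (target rate / source rate) = 182880 × (50)/(24000/1001) = 182880 × 1001/480 = 381381.

381381 frames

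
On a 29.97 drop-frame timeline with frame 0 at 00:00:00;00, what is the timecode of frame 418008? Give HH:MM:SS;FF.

Each 10-minute DF block holds 10 × 60 × 30 − 9 × 2 = 17982 frames. 418008 ÷ 17982 → 23 full blocks, remainder 4422.
Within the partial block the first minute is 1800 frames and each further minute 1798, so 2 further minute boundaries passed. Total skipped labels = 18 × 23 + 2 × 2 = 418.
Non-drop label index = 418008 + 418 = 418426; at 30 labels/s that is 03:52:27:16, i.e. DF 03:52:27;16.

03:52:27;16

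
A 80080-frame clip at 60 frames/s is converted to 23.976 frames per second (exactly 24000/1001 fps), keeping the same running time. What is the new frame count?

Target frames = source frames × (target rate / source rate) = 80080 × (24000/1001)/(60) = 80080 × 400/1001 = 32000.

32000 frames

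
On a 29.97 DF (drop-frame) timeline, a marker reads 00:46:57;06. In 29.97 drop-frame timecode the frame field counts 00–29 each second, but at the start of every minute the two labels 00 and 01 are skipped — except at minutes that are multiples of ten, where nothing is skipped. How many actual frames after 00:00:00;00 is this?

84432

Complete 10-minute blocks: 4, each 17982 frames → 71928.
Remaining 6 whole minutes in the current block: 1800 + 5 × 1798 = 10790 frames.
Within the current minute: 57 × 30 + 6 − 2 = 1714 (labels ;00/;01 skipped at this minute). Total = 71928 + 10790 + 1714 = 84432.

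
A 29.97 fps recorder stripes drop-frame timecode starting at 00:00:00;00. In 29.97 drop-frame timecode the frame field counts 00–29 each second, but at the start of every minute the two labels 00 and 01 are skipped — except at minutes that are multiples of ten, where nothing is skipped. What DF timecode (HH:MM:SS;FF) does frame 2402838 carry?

Each 10-minute DF block holds 10 × 60 × 30 − 9 × 2 = 17982 frames. 2402838 ÷ 17982 → 133 full blocks, remainder 11232.
Within the partial block the first minute is 1800 frames and each further minute 1798, so 6 further minute boundaries passed. Total skipped labels = 18 × 133 + 2 × 6 = 2406.
Non-drop label index = 2402838 + 2406 = 2405244; at 30 labels/s that is 22:16:14:24, i.e. DF 22:16:14;24.

22:16:14;24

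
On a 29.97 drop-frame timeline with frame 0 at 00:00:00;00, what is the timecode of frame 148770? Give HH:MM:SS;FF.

Ten DF minutes hold 17982 frames, so frame 148770 lies in block 8 (frames 143856–161837) with 4914 frames into that block.
The block's first minute is 1800 frames and the rest 1798 each; 4914 frames reaches minute 2, so 8 × 18 + 2 × 2 = 148 labels have been skipped so far.
Adding those back, label number 148770 + 148 = 148918 at 30 labels/s is 4963 s + 28 f = 1 h 22 min 43 s frame 28, i.e. 01:22:43;28.

01:22:43;28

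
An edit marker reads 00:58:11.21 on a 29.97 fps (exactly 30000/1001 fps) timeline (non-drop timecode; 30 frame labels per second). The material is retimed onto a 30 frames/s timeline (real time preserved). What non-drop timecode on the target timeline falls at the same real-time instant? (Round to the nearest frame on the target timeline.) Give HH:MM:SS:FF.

Source frame index: (0×3600 + 58×60 + 11) × 30 + 21 = 104751.
Real time: 104751 / (30000/1001) = 34951917/10000 s.
Target frame: (34951917/10000) × (30) = 104855751/1000 ≈ 104855.751 → 104856.
At 30 labels/s: frame 104856 → 00:58:15:06.

00:58:15:06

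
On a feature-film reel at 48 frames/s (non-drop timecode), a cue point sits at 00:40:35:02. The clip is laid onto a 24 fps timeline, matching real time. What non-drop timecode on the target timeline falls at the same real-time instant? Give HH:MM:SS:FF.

00:40:35:01

Source frame index: (0×3600 + 40×60 + 35) × 48 + 2 = 116882.
Real time: 116882 / (48) = 58441/24 s.
Target frame: (58441/24) × (24) = 58441.
At 24 labels/s: frame 58441 → 00:40:35:01.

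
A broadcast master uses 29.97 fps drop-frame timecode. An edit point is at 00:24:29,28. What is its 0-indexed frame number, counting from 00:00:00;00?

44054

Complete 10-minute blocks: 2, each 17982 frames → 35964.
Remaining 4 whole minutes in the current block: 1800 + 3 × 1798 = 7194 frames.
Within the current minute: 29 × 30 + 28 − 2 = 896 (labels ;00/;01 skipped at this minute). Total = 35964 + 7194 + 896 = 44054.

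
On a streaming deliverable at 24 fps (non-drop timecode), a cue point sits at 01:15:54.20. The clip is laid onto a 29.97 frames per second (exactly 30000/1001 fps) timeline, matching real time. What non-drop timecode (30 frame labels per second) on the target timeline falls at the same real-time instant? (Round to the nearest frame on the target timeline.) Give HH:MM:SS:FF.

Source frame index: (1×3600 + 15×60 + 54) × 24 + 20 = 109316.
Real time: 109316 / (24) = 27329/6 s.
Target frame: (27329/6) × (30000/1001) = 136645000/1001 ≈ 136508.492 → 136508.
At 30 labels/s: frame 136508 → 01:15:50:08.

01:15:50:08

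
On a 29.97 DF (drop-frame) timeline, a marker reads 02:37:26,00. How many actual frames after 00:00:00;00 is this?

As if non-drop at 30 labels/s: (2 × 3600 + 37 × 60 + 26) × 30 + 0 = 283380.
Minute boundaries passed: 157; those not divisible by 10: 157 − 15 = 142; dropped labels = 2 × 142 = 284.
Actual frame index = 283380 − 284 = 283096.

283096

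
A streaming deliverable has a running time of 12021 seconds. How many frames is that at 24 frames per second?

288504 frames

Frames = 12021 × 24 = 288504.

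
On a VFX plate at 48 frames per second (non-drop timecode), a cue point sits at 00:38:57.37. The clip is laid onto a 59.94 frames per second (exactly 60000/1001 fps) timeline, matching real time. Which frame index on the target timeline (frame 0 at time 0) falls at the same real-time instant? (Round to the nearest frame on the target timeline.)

frame 140126

Source frame index: (0×3600 + 38×60 + 57) × 48 + 37 = 112213.
Real time: 112213 / (48) = 112213/48 s.
Target frame: (112213/48) × (60000/1001) = 140266250/1001 ≈ 140126.124 → 140126.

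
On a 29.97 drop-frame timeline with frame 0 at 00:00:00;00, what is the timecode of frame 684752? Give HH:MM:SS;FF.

06:20:47;26

Each 10-minute DF block holds 10 × 60 × 30 − 9 × 2 = 17982 frames. 684752 ÷ 17982 → 38 full blocks, remainder 1436.
Within the partial block the first minute is 1800 frames and each further minute 1798, so 0 further minute boundaries passed. Total skipped labels = 18 × 38 + 2 × 0 = 684.
Non-drop label index = 684752 + 684 = 685436; at 30 labels/s that is 06:20:47:26, i.e. DF 06:20:47;26.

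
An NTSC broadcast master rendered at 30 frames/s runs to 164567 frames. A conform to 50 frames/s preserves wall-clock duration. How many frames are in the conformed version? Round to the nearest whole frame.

Frames at target rate = 164567 × (50) / (30) = 822835/3 ≈ 274278.333.
Nearest whole frame: 274278.

274278 frames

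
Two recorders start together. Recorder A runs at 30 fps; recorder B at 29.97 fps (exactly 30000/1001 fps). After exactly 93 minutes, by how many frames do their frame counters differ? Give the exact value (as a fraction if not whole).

167400/1001 frames

93 min = 5580 s.
A emits 30 × 5580 = 167400 frames; B emits 30000/1001 × 5580 = 167400000/1001.
Difference = 167400/1001 frames (≈ 167.2328); B is behind A.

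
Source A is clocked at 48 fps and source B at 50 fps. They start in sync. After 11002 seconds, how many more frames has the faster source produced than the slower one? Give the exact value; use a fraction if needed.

A emits 48 × 11002 = 528096 frames; B emits 50 × 11002 = 550100.
Difference = 22004 frames; B is ahead of A.

22004 frames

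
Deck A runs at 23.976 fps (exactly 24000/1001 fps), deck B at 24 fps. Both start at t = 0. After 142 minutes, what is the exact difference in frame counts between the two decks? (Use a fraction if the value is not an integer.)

204480/1001 frames

142 min = 8520 s.
A emits 24000/1001 × 8520 = 204480000/1001 frames; B emits 24 × 8520 = 204480.
Difference = 204480/1001 frames (≈ 204.2757); B is ahead of A.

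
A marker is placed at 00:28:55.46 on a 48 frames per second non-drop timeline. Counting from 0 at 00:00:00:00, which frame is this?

83326

Total seconds to the label: (0 × 3600 + 28 × 60 + 55) = 1735.
Frame index = 1735 × 48 + 46 = 83326.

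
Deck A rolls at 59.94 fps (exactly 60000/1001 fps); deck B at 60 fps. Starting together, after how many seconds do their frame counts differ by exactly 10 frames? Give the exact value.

1001/6 seconds

The gap grows by |60 − 60000/1001| = 60/1001 frames per second.
Time for a 10-frame gap: 10 ÷ (60/1001) = 1001/6 s.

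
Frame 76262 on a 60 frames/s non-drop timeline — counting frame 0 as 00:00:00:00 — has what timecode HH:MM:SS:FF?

00:21:11:02

76262 ÷ 60 = 1271 full seconds, remainder 2 frames.
1271 s = 0 h 21 min 11 s.
Timecode: 00:21:11:02.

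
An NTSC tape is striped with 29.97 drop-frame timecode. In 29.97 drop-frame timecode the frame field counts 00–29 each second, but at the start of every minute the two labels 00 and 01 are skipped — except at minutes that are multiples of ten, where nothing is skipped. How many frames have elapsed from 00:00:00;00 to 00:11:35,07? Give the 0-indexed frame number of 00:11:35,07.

20837

As if non-drop at 30 labels/s: (0 × 3600 + 11 × 60 + 35) × 30 + 7 = 20857.
Minute boundaries passed: 11; those not divisible by 10: 11 − 1 = 10; dropped labels = 2 × 10 = 20.
Actual frame index = 20857 − 20 = 20837.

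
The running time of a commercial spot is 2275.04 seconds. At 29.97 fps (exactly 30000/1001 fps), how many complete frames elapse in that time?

Frames = 2275.04 × 30000/1001 = 68251200/1001 ≈ 68183.0170.
Complete frames: 68183.

68183 frames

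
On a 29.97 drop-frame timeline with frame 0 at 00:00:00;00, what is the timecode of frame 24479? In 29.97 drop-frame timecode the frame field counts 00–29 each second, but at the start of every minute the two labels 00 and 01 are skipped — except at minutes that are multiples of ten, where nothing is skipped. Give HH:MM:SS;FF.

00:13:36;23

Ten DF minutes hold 17982 frames, so frame 24479 lies in block 1 (frames 17982–35963) with 6497 frames into that block.
The block's first minute is 1800 frames and the rest 1798 each; 6497 frames reaches minute 3, so 1 × 18 + 3 × 2 = 24 labels have been skipped so far.
Adding those back, label number 24479 + 24 = 24503 at 30 labels/s is 816 s + 23 f = 0 h 13 min 36 s frame 23, i.e. 00:13:36;23.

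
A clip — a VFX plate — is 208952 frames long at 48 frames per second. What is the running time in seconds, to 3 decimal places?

4353.167 seconds

Running time = 208952 × 1/48 = 26119/6 s ≈ 4353.167 s.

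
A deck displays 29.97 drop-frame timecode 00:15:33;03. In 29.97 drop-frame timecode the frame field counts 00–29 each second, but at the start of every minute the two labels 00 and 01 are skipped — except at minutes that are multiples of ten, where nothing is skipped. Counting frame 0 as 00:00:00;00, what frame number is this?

27965

As if non-drop at 30 labels/s: (0 × 3600 + 15 × 60 + 33) × 30 + 3 = 27993.
Minute boundaries passed: 15; those not divisible by 10: 15 − 1 = 14; dropped labels = 2 × 14 = 28.
Actual frame index = 27993 − 28 = 27965.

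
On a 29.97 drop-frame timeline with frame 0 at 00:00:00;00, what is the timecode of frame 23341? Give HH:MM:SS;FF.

00:12:58;23

Each 10-minute DF block holds 10 × 60 × 30 − 9 × 2 = 17982 frames. 23341 ÷ 17982 → 1 full block, remainder 5359.
Within the partial block the first minute is 1800 frames and each further minute 1798, so 2 further minute boundaries passed. Total skipped labels = 18 × 1 + 2 × 2 = 22.
Non-drop label index = 23341 + 22 = 23363; at 30 labels/s that is 00:12:58:23, i.e. DF 00:12:58;23.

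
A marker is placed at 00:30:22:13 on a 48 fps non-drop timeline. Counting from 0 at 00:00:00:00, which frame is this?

Total seconds to the label: (0 × 3600 + 30 × 60 + 22) = 1822.
Frame index = 1822 × 48 + 13 = 87469.

frame 87469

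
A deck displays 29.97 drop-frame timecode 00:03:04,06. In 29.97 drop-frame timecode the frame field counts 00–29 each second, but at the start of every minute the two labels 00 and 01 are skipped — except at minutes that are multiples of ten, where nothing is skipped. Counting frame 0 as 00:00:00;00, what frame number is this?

Complete 10-minute blocks: 0, each 17982 frames → 0.
Remaining 3 whole minutes in the current block: 1800 + 2 × 1798 = 5396 frames.
Within the current minute: 4 × 30 + 6 − 2 = 124 (labels ;00/;01 skipped at this minute). Total = 0 + 5396 + 124 = 5520.

5520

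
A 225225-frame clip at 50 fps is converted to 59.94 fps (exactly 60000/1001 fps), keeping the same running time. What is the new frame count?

Target frames = source frames × (target rate / source rate) = 225225 × (60000/1001)/(50) = 225225 × 1200/1001 = 270000.

270000 frames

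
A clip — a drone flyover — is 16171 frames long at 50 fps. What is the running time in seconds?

Running time = 16171 / (50) = 323.42 s.

323.42 seconds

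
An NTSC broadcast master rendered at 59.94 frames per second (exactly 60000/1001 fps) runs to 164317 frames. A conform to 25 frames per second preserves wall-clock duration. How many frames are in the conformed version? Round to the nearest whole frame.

68534 frames

Frames at target rate = 164317 × (25) / (60000/1001) = 164481317/2400 ≈ 68533.882.
Nearest whole frame: 68534.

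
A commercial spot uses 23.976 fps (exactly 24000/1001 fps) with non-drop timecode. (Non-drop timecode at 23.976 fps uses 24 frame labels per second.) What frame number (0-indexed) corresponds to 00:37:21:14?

Total seconds to the label: (0 × 3600 + 37 × 60 + 21) = 2241.
Frame index = 2241 × 24 + 14 = 53798.

frame 53798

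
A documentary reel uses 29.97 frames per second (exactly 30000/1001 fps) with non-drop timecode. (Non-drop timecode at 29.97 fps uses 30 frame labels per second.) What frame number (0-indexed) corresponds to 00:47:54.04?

Total seconds to the label: (0 × 3600 + 47 × 60 + 54) = 2874.
Frame index = 2874 × 30 + 4 = 86224.

frame 86224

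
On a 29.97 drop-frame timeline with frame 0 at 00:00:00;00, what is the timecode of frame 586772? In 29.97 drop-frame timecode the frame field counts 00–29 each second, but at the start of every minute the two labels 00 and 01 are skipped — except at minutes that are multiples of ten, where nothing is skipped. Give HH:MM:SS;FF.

05:26:18;20

Ten DF minutes hold 17982 frames, so frame 586772 lies in block 32 (frames 575424–593405) with 11348 frames into that block.
The block's first minute is 1800 frames and the rest 1798 each; 11348 frames reaches minute 6, so 32 × 18 + 6 × 2 = 588 labels have been skipped so far.
Adding those back, label number 586772 + 588 = 587360 at 30 labels/s is 19578 s + 20 f = 5 h 26 min 18 s frame 20, i.e. 05:26:18;20.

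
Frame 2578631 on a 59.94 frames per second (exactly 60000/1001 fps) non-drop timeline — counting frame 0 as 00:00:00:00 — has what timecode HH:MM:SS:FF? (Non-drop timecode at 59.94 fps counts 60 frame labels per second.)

11:56:17:11

2578631 ÷ 60 = 42977 full seconds, remainder 11 frames.
42977 s = 11 h 56 min 17 s.
Timecode: 11:56:17:11.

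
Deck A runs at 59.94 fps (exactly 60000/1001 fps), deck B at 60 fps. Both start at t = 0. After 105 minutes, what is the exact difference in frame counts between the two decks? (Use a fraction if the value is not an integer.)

105 min = 6300 s.
A emits 60000/1001 × 6300 = 54000000/143 frames; B emits 60 × 6300 = 378000.
Difference = 54000/143 frames (≈ 377.6224); B is ahead of A.

54000/143 frames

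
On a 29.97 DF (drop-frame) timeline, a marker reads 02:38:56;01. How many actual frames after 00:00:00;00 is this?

285795

Complete 10-minute blocks: 15, each 17982 frames → 269730.
Remaining 8 whole minutes in the current block: 1800 + 7 × 1798 = 14386 frames.
Within the current minute: 56 × 30 + 1 − 2 = 1679 (labels ;00/;01 skipped at this minute). Total = 269730 + 14386 + 1679 = 285795.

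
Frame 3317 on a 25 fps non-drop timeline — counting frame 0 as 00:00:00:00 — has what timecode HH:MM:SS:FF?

00:02:12:17

3317 ÷ 25 = 132 full seconds, remainder 17 frames.
132 s = 0 h 2 min 12 s.
Timecode: 00:02:12:17.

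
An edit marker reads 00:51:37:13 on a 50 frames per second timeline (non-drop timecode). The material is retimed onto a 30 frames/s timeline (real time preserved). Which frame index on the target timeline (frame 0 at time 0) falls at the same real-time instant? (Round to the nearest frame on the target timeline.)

Source frame index: (0×3600 + 51×60 + 37) × 50 + 13 = 154863.
Real time: 154863 / (50) = 154863/50 s.
Target frame: (154863/50) × (30) = 464589/5 ≈ 92917.800 → 92918.

frame 92918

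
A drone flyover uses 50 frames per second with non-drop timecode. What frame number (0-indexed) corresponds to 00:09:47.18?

Total seconds to the label: (0 × 3600 + 9 × 60 + 47) = 587.
Frame index = 587 × 50 + 18 = 29368.

frame 29368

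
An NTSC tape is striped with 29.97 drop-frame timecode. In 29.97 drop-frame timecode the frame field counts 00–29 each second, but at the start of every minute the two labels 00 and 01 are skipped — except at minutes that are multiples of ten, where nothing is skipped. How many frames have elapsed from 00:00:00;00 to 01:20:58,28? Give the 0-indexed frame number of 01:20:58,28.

Complete 10-minute blocks: 8, each 17982 frames → 143856.
Remaining 0 whole minutes in the current block: 0 frames.
Within the current minute: 58 × 30 + 28 = 1768. Total = 143856 + 0 + 1768 = 145624.

145624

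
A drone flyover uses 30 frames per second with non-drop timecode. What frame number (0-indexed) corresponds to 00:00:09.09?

frame 279

Total seconds to the label: (0 × 3600 + 0 × 60 + 9) = 9.
Frame index = 9 × 30 + 9 = 279.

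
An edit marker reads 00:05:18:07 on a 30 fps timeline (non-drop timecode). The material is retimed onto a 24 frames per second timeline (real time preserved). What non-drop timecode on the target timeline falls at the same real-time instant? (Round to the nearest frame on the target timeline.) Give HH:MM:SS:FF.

Source frame index: (0×3600 + 5×60 + 18) × 30 + 7 = 9547.
Real time: 9547 / (30) = 9547/30 s.
Target frame: (9547/30) × (24) = 38188/5 ≈ 7637.600 → 7638.
At 24 labels/s: frame 7638 → 00:05:18:06.

00:05:18:06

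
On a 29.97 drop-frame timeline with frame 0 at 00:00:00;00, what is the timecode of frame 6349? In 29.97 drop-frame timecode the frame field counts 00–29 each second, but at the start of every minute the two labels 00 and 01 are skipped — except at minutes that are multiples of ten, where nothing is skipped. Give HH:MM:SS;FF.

Each 10-minute DF block holds 10 × 60 × 30 − 9 × 2 = 17982 frames. 6349 ÷ 17982 → 0 full blocks, remainder 6349.
Within the partial block the first minute is 1800 frames and each further minute 1798, so 3 further minute boundaries passed. Total skipped labels = 18 × 0 + 2 × 3 = 6.
Non-drop label index = 6349 + 6 = 6355; at 30 labels/s that is 00:03:31:25, i.e. DF 00:03:31;25.

00:03:31;25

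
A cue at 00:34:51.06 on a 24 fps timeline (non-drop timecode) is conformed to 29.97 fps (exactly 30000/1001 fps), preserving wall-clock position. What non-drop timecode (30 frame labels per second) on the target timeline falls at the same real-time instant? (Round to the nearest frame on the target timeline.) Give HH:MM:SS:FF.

00:34:49:05

Source frame index: (0×3600 + 34×60 + 51) × 24 + 6 = 50190.
Real time: 50190 / (24) = 8365/4 s.
Target frame: (8365/4) × (30000/1001) = 8962500/143 ≈ 62674.825 → 62675.
At 30 labels/s: frame 62675 → 00:34:49:05.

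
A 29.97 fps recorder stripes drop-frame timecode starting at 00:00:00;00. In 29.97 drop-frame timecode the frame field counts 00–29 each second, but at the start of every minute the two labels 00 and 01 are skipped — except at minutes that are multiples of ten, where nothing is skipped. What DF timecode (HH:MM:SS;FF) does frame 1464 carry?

Each 10-minute DF block holds 10 × 60 × 30 − 9 × 2 = 17982 frames. 1464 ÷ 17982 → 0 full blocks, remainder 1464.
Within the partial block the first minute is 1800 frames and each further minute 1798, so 0 further minute boundaries passed. Total skipped labels = 18 × 0 + 2 × 0 = 0.
Non-drop label index = 1464 + 0 = 1464; at 30 labels/s that is 00:00:48:24, i.e. DF 00:00:48;24.

00:00:48;24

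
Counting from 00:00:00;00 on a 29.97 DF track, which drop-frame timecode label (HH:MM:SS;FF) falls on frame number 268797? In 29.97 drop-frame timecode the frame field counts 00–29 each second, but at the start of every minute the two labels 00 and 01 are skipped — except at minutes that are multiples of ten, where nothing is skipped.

Ten DF minutes hold 17982 frames, so frame 268797 lies in block 14 (frames 251748–269729) with 17049 frames into that block.
The block's first minute is 1800 frames and the rest 1798 each; 17049 frames reaches minute 9, so 14 × 18 + 9 × 2 = 270 labels have been skipped so far.
Adding those back, label number 268797 + 270 = 269067 at 30 labels/s is 8968 s + 27 f = 2 h 29 min 28 s frame 27, i.e. 02:29:28;27.

02:29:28;27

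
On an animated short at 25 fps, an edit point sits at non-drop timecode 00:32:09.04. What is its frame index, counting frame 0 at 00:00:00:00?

frame 48229

Total seconds to the label: (0 × 3600 + 32 × 60 + 9) = 1929.
Frame index = 1929 × 25 + 4 = 48229.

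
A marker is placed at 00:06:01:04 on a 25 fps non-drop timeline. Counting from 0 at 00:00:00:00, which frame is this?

9029

Total seconds to the label: (0 × 3600 + 6 × 60 + 1) = 361.
Frame index = 361 × 25 + 4 = 9029.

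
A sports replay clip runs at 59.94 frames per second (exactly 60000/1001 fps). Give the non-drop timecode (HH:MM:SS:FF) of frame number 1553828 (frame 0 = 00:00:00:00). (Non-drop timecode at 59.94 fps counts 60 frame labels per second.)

07:11:37:08

1553828 ÷ 60 = 25897 full seconds, remainder 8 frames.
25897 s = 7 h 11 min 37 s.
Timecode: 07:11:37:08.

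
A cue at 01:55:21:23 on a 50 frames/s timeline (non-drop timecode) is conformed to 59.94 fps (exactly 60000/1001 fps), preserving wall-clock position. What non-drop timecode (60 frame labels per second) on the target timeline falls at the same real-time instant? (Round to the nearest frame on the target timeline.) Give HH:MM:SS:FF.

Source frame index: (1×3600 + 55×60 + 21) × 50 + 23 = 346073.
Real time: 346073 / (50) = 346073/50 s.
Target frame: (346073/50) × (60000/1001) = 4563600/11 ≈ 414872.727 → 414873.
At 60 labels/s: frame 414873 → 01:55:14:33.

01:55:14:33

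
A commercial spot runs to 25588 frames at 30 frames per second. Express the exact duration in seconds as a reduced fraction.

12794/15 seconds

Running time = 25588 ÷ (30) = 25588 × 1/30 = 12794/15 s.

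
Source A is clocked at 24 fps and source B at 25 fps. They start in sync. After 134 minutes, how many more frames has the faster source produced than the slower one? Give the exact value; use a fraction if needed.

8040 frames

134 min = 8040 s.
A emits 24 × 8040 = 192960 frames; B emits 25 × 8040 = 201000.
Difference = 8040 frames; B is ahead of A.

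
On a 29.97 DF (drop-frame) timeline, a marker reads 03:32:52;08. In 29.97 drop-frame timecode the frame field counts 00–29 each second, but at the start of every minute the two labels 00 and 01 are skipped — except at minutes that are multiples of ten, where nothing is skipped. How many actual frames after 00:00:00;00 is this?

382786

Complete 10-minute blocks: 21, each 17982 frames → 377622.
Remaining 2 whole minutes in the current block: 1800 + 1 × 1798 = 3598 frames.
Within the current minute: 52 × 30 + 8 − 2 = 1566 (labels ;00/;01 skipped at this minute). Total = 377622 + 3598 + 1566 = 382786.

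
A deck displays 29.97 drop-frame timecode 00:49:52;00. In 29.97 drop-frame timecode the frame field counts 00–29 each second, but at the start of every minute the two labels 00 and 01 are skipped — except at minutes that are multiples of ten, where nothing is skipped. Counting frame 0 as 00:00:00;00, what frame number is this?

Complete 10-minute blocks: 4, each 17982 frames → 71928.
Remaining 9 whole minutes in the current block: 1800 + 8 × 1798 = 16184 frames.
Within the current minute: 52 × 30 + 0 − 2 = 1558 (labels ;00/;01 skipped at this minute). Total = 71928 + 16184 + 1558 = 89670.

89670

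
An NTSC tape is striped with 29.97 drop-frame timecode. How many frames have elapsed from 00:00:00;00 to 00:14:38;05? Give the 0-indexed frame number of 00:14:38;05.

26319

Complete 10-minute blocks: 1, each 17982 frames → 17982.
Remaining 4 whole minutes in the current block: 1800 + 3 × 1798 = 7194 frames.
Within the current minute: 38 × 30 + 5 − 2 = 1143 (labels ;00/;01 skipped at this minute). Total = 17982 + 7194 + 1143 = 26319.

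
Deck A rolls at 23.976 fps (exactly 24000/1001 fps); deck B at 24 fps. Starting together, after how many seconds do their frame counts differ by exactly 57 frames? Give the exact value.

2377.375 seconds

The gap grows by |24 − 24000/1001| = 24/1001 frames per second.
Time for a 57-frame gap: 57 ÷ (24/1001) = 2377.375 s.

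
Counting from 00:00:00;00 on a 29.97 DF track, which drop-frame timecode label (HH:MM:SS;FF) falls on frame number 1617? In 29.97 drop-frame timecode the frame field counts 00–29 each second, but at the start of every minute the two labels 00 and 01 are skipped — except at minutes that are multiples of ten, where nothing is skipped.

Each 10-minute DF block holds 10 × 60 × 30 − 9 × 2 = 17982 frames. 1617 ÷ 17982 → 0 full blocks, remainder 1617.
Within the partial block the first minute is 1800 frames and each further minute 1798, so 0 further minute boundaries passed. Total skipped labels = 18 × 0 + 2 × 0 = 0.
Non-drop label index = 1617 + 0 = 1617; at 30 labels/s that is 00:00:53:27, i.e. DF 00:00:53;27.

00:00:53;27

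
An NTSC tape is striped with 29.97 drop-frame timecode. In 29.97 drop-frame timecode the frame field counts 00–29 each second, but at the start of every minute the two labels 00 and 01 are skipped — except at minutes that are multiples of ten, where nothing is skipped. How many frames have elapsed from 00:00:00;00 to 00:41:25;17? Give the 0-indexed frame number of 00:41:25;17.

74493

Complete 10-minute blocks: 4, each 17982 frames → 71928.
Remaining 1 whole minute in the current block: 1800 + 0 × 1798 = 1800 frames.
Within the current minute: 25 × 30 + 17 − 2 = 765 (labels ;00/;01 skipped at this minute). Total = 71928 + 1800 + 765 = 74493.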